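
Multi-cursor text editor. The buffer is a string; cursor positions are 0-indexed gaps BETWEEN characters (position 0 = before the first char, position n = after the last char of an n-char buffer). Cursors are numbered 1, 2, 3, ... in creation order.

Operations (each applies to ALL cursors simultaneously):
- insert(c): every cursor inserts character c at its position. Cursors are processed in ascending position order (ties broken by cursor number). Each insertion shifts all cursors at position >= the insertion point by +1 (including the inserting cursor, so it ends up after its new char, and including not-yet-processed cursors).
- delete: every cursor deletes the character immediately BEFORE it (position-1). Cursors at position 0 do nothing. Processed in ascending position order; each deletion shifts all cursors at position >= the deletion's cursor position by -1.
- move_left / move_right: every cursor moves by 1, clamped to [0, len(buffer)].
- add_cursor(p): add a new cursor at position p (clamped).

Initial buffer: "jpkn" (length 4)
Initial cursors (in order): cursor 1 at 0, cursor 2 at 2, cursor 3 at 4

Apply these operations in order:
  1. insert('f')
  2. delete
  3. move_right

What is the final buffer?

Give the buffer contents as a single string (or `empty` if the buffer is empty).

Answer: jpkn

Derivation:
After op 1 (insert('f')): buffer="fjpfknf" (len 7), cursors c1@1 c2@4 c3@7, authorship 1..2..3
After op 2 (delete): buffer="jpkn" (len 4), cursors c1@0 c2@2 c3@4, authorship ....
After op 3 (move_right): buffer="jpkn" (len 4), cursors c1@1 c2@3 c3@4, authorship ....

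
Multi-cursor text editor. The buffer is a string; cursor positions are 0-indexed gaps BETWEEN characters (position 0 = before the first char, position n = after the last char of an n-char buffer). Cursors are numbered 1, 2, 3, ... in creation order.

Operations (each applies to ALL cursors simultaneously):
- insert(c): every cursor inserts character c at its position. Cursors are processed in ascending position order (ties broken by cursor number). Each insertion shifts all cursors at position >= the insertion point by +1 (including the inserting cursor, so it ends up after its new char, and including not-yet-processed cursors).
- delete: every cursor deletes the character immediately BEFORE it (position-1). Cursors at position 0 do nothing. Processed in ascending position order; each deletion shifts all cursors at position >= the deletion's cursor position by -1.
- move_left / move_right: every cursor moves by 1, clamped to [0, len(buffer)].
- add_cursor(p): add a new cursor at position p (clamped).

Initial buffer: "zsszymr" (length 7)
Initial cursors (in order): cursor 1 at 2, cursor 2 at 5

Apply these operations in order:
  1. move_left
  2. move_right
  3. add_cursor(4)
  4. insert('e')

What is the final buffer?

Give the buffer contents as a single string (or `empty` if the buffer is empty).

After op 1 (move_left): buffer="zsszymr" (len 7), cursors c1@1 c2@4, authorship .......
After op 2 (move_right): buffer="zsszymr" (len 7), cursors c1@2 c2@5, authorship .......
After op 3 (add_cursor(4)): buffer="zsszymr" (len 7), cursors c1@2 c3@4 c2@5, authorship .......
After op 4 (insert('e')): buffer="zseszeyemr" (len 10), cursors c1@3 c3@6 c2@8, authorship ..1..3.2..

Answer: zseszeyemr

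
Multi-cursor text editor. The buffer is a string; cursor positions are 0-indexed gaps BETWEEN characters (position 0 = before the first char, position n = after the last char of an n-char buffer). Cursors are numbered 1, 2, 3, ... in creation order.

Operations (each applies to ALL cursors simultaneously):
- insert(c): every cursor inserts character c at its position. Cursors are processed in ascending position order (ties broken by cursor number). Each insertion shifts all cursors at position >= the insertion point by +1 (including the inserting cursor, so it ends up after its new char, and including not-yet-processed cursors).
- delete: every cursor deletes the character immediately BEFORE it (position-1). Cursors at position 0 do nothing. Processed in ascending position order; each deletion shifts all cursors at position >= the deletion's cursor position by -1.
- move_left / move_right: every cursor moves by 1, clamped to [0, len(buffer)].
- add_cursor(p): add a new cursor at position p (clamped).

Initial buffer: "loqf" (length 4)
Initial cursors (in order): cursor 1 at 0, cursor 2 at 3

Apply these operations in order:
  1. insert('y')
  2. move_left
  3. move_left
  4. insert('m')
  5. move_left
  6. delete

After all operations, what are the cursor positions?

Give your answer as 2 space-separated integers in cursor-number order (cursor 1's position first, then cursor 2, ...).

Answer: 0 3

Derivation:
After op 1 (insert('y')): buffer="yloqyf" (len 6), cursors c1@1 c2@5, authorship 1...2.
After op 2 (move_left): buffer="yloqyf" (len 6), cursors c1@0 c2@4, authorship 1...2.
After op 3 (move_left): buffer="yloqyf" (len 6), cursors c1@0 c2@3, authorship 1...2.
After op 4 (insert('m')): buffer="mylomqyf" (len 8), cursors c1@1 c2@5, authorship 11..2.2.
After op 5 (move_left): buffer="mylomqyf" (len 8), cursors c1@0 c2@4, authorship 11..2.2.
After op 6 (delete): buffer="mylmqyf" (len 7), cursors c1@0 c2@3, authorship 11.2.2.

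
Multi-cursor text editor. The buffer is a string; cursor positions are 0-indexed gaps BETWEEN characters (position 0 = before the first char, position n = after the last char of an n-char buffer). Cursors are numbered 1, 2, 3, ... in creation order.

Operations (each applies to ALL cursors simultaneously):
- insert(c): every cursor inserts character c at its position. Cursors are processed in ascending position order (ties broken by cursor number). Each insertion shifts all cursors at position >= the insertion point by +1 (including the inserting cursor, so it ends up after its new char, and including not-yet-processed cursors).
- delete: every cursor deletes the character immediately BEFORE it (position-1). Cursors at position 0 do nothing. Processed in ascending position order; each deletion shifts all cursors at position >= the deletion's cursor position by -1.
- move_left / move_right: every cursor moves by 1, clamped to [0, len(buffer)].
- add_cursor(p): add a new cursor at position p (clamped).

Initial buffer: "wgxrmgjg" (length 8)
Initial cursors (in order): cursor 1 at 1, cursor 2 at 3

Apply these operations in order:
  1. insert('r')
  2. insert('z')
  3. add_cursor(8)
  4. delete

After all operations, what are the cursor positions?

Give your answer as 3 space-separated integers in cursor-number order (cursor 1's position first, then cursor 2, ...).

After op 1 (insert('r')): buffer="wrgxrrmgjg" (len 10), cursors c1@2 c2@5, authorship .1..2.....
After op 2 (insert('z')): buffer="wrzgxrzrmgjg" (len 12), cursors c1@3 c2@7, authorship .11..22.....
After op 3 (add_cursor(8)): buffer="wrzgxrzrmgjg" (len 12), cursors c1@3 c2@7 c3@8, authorship .11..22.....
After op 4 (delete): buffer="wrgxrmgjg" (len 9), cursors c1@2 c2@5 c3@5, authorship .1..2....

Answer: 2 5 5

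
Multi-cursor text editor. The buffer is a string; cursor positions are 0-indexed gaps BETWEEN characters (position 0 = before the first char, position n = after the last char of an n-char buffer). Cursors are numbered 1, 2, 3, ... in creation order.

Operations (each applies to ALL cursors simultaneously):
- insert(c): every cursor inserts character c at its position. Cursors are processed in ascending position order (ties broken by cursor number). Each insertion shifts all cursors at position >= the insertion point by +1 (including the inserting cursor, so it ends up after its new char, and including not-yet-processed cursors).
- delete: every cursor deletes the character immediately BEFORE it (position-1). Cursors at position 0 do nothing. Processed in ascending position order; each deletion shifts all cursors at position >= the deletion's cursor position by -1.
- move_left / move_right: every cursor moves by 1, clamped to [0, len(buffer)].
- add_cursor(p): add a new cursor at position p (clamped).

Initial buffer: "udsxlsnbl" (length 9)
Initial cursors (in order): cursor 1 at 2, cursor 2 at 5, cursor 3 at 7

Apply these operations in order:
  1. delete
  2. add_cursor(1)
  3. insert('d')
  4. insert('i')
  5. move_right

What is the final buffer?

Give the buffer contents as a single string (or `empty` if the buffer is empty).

After op 1 (delete): buffer="usxsbl" (len 6), cursors c1@1 c2@3 c3@4, authorship ......
After op 2 (add_cursor(1)): buffer="usxsbl" (len 6), cursors c1@1 c4@1 c2@3 c3@4, authorship ......
After op 3 (insert('d')): buffer="uddsxdsdbl" (len 10), cursors c1@3 c4@3 c2@6 c3@8, authorship .14..2.3..
After op 4 (insert('i')): buffer="uddiisxdisdibl" (len 14), cursors c1@5 c4@5 c2@9 c3@12, authorship .1414..22.33..
After op 5 (move_right): buffer="uddiisxdisdibl" (len 14), cursors c1@6 c4@6 c2@10 c3@13, authorship .1414..22.33..

Answer: uddiisxdisdibl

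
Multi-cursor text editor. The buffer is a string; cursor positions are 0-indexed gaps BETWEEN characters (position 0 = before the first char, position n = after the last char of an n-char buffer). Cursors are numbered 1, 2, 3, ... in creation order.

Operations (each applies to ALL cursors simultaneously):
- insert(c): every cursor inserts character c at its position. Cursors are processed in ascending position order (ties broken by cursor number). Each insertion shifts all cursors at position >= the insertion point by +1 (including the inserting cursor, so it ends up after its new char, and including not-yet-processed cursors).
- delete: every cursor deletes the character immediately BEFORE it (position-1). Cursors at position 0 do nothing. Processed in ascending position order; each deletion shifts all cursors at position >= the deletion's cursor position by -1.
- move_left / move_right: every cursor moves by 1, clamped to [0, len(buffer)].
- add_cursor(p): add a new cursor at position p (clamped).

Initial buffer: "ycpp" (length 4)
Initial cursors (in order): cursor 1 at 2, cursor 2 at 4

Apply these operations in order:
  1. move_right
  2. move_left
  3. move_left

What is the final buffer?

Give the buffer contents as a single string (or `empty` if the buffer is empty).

After op 1 (move_right): buffer="ycpp" (len 4), cursors c1@3 c2@4, authorship ....
After op 2 (move_left): buffer="ycpp" (len 4), cursors c1@2 c2@3, authorship ....
After op 3 (move_left): buffer="ycpp" (len 4), cursors c1@1 c2@2, authorship ....

Answer: ycpp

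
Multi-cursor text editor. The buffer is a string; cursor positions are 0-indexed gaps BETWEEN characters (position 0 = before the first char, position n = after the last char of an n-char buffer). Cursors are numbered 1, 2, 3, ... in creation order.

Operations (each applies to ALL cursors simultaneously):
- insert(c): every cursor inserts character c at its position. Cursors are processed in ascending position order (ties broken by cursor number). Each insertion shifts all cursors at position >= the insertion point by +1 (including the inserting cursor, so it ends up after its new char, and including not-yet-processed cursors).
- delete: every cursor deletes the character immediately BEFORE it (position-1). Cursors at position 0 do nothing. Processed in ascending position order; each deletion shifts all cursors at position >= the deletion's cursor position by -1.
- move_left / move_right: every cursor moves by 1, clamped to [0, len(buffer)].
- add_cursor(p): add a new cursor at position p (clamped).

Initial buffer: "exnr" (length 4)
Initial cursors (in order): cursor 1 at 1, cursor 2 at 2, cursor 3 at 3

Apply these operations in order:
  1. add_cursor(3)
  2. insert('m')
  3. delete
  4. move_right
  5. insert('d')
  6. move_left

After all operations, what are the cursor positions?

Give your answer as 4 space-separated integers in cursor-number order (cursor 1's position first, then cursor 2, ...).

Answer: 2 4 7 7

Derivation:
After op 1 (add_cursor(3)): buffer="exnr" (len 4), cursors c1@1 c2@2 c3@3 c4@3, authorship ....
After op 2 (insert('m')): buffer="emxmnmmr" (len 8), cursors c1@2 c2@4 c3@7 c4@7, authorship .1.2.34.
After op 3 (delete): buffer="exnr" (len 4), cursors c1@1 c2@2 c3@3 c4@3, authorship ....
After op 4 (move_right): buffer="exnr" (len 4), cursors c1@2 c2@3 c3@4 c4@4, authorship ....
After op 5 (insert('d')): buffer="exdndrdd" (len 8), cursors c1@3 c2@5 c3@8 c4@8, authorship ..1.2.34
After op 6 (move_left): buffer="exdndrdd" (len 8), cursors c1@2 c2@4 c3@7 c4@7, authorship ..1.2.34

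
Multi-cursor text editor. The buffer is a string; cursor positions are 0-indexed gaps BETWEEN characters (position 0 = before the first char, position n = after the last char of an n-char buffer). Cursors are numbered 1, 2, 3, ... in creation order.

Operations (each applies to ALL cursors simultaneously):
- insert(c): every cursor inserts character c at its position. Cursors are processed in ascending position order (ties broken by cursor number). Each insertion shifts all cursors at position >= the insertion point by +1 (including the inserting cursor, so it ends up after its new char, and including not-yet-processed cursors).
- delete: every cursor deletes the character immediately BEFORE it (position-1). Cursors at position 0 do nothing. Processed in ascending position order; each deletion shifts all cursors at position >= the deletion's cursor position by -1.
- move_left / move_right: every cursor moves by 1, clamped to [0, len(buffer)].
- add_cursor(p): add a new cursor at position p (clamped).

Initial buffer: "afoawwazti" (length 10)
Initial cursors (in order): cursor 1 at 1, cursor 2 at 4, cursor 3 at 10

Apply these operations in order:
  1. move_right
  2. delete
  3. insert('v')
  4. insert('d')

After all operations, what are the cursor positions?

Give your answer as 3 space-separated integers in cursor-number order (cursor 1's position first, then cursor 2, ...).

Answer: 3 7 13

Derivation:
After op 1 (move_right): buffer="afoawwazti" (len 10), cursors c1@2 c2@5 c3@10, authorship ..........
After op 2 (delete): buffer="aoawazt" (len 7), cursors c1@1 c2@3 c3@7, authorship .......
After op 3 (insert('v')): buffer="avoavwaztv" (len 10), cursors c1@2 c2@5 c3@10, authorship .1..2....3
After op 4 (insert('d')): buffer="avdoavdwaztvd" (len 13), cursors c1@3 c2@7 c3@13, authorship .11..22....33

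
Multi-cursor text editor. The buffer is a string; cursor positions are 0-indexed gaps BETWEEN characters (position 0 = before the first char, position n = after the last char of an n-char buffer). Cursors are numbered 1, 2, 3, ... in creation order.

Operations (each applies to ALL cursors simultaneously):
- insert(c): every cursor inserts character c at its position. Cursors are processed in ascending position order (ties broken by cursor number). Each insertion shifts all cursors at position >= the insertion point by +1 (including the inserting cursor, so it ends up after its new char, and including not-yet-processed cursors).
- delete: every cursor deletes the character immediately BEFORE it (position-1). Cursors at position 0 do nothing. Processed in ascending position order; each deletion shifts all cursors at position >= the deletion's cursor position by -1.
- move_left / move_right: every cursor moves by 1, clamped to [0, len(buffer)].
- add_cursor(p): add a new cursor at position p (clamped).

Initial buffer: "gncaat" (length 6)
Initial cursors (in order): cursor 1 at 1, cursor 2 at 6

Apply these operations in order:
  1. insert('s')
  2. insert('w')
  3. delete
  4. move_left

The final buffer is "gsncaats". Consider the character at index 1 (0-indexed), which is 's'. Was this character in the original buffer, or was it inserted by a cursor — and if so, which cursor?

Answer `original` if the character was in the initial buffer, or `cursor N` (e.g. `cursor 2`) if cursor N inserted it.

After op 1 (insert('s')): buffer="gsncaats" (len 8), cursors c1@2 c2@8, authorship .1.....2
After op 2 (insert('w')): buffer="gswncaatsw" (len 10), cursors c1@3 c2@10, authorship .11.....22
After op 3 (delete): buffer="gsncaats" (len 8), cursors c1@2 c2@8, authorship .1.....2
After op 4 (move_left): buffer="gsncaats" (len 8), cursors c1@1 c2@7, authorship .1.....2
Authorship (.=original, N=cursor N): . 1 . . . . . 2
Index 1: author = 1

Answer: cursor 1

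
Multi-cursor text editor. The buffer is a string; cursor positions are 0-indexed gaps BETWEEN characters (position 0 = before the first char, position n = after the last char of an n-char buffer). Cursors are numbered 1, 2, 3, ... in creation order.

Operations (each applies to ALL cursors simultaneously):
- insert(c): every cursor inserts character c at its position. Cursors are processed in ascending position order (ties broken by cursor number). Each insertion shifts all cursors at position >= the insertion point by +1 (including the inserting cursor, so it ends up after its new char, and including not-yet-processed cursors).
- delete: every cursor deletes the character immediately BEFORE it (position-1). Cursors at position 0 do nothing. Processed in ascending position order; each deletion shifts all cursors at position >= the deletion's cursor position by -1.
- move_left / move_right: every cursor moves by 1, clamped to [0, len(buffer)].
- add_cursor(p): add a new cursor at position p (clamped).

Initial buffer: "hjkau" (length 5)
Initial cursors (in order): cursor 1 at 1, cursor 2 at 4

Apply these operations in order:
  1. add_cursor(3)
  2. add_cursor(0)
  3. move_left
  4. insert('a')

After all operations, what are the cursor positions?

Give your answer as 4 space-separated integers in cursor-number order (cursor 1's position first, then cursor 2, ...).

After op 1 (add_cursor(3)): buffer="hjkau" (len 5), cursors c1@1 c3@3 c2@4, authorship .....
After op 2 (add_cursor(0)): buffer="hjkau" (len 5), cursors c4@0 c1@1 c3@3 c2@4, authorship .....
After op 3 (move_left): buffer="hjkau" (len 5), cursors c1@0 c4@0 c3@2 c2@3, authorship .....
After op 4 (insert('a')): buffer="aahjakaau" (len 9), cursors c1@2 c4@2 c3@5 c2@7, authorship 14..3.2..

Answer: 2 7 5 2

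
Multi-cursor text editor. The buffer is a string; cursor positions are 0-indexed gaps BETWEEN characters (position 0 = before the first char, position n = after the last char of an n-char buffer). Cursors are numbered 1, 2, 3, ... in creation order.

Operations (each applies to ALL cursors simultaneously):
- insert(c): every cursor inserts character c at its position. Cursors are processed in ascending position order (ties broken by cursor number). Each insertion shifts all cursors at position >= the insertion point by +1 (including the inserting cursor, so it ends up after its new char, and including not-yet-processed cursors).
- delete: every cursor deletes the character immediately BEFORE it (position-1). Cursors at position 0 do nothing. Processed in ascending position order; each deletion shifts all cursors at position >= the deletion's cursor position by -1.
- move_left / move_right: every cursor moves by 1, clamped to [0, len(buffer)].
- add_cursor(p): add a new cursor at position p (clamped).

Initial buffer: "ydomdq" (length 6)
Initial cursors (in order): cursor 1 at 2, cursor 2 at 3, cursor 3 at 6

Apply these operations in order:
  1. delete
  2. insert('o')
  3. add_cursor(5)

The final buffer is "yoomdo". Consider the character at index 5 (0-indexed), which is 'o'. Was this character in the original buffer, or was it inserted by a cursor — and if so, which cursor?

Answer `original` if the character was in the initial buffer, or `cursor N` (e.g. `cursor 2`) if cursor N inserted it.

Answer: cursor 3

Derivation:
After op 1 (delete): buffer="ymd" (len 3), cursors c1@1 c2@1 c3@3, authorship ...
After op 2 (insert('o')): buffer="yoomdo" (len 6), cursors c1@3 c2@3 c3@6, authorship .12..3
After op 3 (add_cursor(5)): buffer="yoomdo" (len 6), cursors c1@3 c2@3 c4@5 c3@6, authorship .12..3
Authorship (.=original, N=cursor N): . 1 2 . . 3
Index 5: author = 3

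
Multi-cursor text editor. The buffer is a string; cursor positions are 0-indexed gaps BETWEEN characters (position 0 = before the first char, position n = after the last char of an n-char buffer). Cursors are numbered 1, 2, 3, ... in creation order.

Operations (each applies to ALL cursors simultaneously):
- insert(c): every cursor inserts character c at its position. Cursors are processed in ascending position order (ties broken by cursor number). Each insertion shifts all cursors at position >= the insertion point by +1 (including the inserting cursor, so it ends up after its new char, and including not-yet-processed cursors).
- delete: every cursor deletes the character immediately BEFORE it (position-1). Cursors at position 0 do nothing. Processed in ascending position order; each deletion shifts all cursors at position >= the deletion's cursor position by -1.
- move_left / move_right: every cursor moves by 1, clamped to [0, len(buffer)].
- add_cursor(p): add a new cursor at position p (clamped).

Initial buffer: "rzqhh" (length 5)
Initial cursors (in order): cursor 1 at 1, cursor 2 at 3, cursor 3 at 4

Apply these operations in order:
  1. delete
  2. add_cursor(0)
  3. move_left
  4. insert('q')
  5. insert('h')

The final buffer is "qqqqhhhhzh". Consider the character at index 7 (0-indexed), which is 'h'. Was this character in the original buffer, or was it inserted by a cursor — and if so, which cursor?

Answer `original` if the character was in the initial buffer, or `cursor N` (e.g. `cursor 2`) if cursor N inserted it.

Answer: cursor 4

Derivation:
After op 1 (delete): buffer="zh" (len 2), cursors c1@0 c2@1 c3@1, authorship ..
After op 2 (add_cursor(0)): buffer="zh" (len 2), cursors c1@0 c4@0 c2@1 c3@1, authorship ..
After op 3 (move_left): buffer="zh" (len 2), cursors c1@0 c2@0 c3@0 c4@0, authorship ..
After op 4 (insert('q')): buffer="qqqqzh" (len 6), cursors c1@4 c2@4 c3@4 c4@4, authorship 1234..
After op 5 (insert('h')): buffer="qqqqhhhhzh" (len 10), cursors c1@8 c2@8 c3@8 c4@8, authorship 12341234..
Authorship (.=original, N=cursor N): 1 2 3 4 1 2 3 4 . .
Index 7: author = 4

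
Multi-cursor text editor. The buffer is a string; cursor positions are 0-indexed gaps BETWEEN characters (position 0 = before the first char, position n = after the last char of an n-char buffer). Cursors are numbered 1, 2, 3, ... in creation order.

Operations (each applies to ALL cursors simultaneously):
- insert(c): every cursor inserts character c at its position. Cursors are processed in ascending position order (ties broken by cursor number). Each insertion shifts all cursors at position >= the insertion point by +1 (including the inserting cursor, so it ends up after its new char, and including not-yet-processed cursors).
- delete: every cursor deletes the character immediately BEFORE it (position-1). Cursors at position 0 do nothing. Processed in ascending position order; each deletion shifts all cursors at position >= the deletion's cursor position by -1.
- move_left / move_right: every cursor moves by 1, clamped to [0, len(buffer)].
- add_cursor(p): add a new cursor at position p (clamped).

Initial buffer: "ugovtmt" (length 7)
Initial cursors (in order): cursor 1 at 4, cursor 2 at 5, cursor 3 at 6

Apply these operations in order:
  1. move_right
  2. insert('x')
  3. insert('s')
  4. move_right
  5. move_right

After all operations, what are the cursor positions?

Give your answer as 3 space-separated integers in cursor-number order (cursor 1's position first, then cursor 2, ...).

Answer: 9 12 13

Derivation:
After op 1 (move_right): buffer="ugovtmt" (len 7), cursors c1@5 c2@6 c3@7, authorship .......
After op 2 (insert('x')): buffer="ugovtxmxtx" (len 10), cursors c1@6 c2@8 c3@10, authorship .....1.2.3
After op 3 (insert('s')): buffer="ugovtxsmxstxs" (len 13), cursors c1@7 c2@10 c3@13, authorship .....11.22.33
After op 4 (move_right): buffer="ugovtxsmxstxs" (len 13), cursors c1@8 c2@11 c3@13, authorship .....11.22.33
After op 5 (move_right): buffer="ugovtxsmxstxs" (len 13), cursors c1@9 c2@12 c3@13, authorship .....11.22.33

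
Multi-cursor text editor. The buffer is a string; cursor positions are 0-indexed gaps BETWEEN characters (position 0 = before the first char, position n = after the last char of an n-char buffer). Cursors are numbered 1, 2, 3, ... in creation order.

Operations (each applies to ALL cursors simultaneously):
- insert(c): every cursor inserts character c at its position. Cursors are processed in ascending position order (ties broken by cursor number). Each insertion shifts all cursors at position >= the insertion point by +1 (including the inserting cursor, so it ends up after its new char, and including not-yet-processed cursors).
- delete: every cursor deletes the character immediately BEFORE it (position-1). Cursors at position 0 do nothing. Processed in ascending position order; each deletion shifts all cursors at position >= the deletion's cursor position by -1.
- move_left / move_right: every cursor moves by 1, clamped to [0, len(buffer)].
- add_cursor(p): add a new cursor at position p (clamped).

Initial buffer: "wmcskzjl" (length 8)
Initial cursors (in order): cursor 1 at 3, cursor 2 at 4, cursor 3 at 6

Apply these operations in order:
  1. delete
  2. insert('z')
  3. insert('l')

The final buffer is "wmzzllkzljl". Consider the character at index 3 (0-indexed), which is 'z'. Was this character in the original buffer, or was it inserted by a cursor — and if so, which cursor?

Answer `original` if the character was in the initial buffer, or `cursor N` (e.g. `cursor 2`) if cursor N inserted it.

Answer: cursor 2

Derivation:
After op 1 (delete): buffer="wmkjl" (len 5), cursors c1@2 c2@2 c3@3, authorship .....
After op 2 (insert('z')): buffer="wmzzkzjl" (len 8), cursors c1@4 c2@4 c3@6, authorship ..12.3..
After op 3 (insert('l')): buffer="wmzzllkzljl" (len 11), cursors c1@6 c2@6 c3@9, authorship ..1212.33..
Authorship (.=original, N=cursor N): . . 1 2 1 2 . 3 3 . .
Index 3: author = 2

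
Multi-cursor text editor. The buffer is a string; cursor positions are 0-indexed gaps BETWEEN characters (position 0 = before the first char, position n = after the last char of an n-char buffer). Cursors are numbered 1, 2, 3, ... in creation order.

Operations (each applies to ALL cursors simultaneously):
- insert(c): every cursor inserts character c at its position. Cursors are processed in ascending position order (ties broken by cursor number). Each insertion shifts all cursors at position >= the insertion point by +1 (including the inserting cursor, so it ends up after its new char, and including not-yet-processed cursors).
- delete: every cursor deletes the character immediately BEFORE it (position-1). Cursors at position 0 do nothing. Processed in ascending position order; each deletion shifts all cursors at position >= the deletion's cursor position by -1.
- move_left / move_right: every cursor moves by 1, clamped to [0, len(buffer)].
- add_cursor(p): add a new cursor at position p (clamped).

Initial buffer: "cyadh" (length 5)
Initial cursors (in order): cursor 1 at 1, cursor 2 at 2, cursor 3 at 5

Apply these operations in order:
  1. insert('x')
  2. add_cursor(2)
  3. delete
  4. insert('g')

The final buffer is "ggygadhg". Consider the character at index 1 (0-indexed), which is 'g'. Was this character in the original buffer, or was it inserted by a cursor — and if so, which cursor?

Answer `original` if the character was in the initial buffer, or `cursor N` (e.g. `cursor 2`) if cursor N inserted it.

Answer: cursor 4

Derivation:
After op 1 (insert('x')): buffer="cxyxadhx" (len 8), cursors c1@2 c2@4 c3@8, authorship .1.2...3
After op 2 (add_cursor(2)): buffer="cxyxadhx" (len 8), cursors c1@2 c4@2 c2@4 c3@8, authorship .1.2...3
After op 3 (delete): buffer="yadh" (len 4), cursors c1@0 c4@0 c2@1 c3@4, authorship ....
After op 4 (insert('g')): buffer="ggygadhg" (len 8), cursors c1@2 c4@2 c2@4 c3@8, authorship 14.2...3
Authorship (.=original, N=cursor N): 1 4 . 2 . . . 3
Index 1: author = 4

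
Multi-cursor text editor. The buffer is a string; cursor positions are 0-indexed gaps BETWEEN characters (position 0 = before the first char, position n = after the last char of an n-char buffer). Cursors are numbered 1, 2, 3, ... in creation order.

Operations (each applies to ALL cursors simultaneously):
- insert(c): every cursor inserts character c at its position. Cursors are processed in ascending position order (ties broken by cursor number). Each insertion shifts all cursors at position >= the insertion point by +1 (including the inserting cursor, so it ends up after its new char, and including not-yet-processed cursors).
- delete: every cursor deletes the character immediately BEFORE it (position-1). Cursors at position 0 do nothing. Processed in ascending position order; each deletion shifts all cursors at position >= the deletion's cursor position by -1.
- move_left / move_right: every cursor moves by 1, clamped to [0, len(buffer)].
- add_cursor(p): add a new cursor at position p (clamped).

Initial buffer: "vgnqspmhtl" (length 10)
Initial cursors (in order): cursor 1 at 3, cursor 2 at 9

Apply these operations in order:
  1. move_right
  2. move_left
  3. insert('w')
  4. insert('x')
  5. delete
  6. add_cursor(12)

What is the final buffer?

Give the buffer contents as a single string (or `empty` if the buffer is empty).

Answer: vgnwqspmhtwl

Derivation:
After op 1 (move_right): buffer="vgnqspmhtl" (len 10), cursors c1@4 c2@10, authorship ..........
After op 2 (move_left): buffer="vgnqspmhtl" (len 10), cursors c1@3 c2@9, authorship ..........
After op 3 (insert('w')): buffer="vgnwqspmhtwl" (len 12), cursors c1@4 c2@11, authorship ...1......2.
After op 4 (insert('x')): buffer="vgnwxqspmhtwxl" (len 14), cursors c1@5 c2@13, authorship ...11......22.
After op 5 (delete): buffer="vgnwqspmhtwl" (len 12), cursors c1@4 c2@11, authorship ...1......2.
After op 6 (add_cursor(12)): buffer="vgnwqspmhtwl" (len 12), cursors c1@4 c2@11 c3@12, authorship ...1......2.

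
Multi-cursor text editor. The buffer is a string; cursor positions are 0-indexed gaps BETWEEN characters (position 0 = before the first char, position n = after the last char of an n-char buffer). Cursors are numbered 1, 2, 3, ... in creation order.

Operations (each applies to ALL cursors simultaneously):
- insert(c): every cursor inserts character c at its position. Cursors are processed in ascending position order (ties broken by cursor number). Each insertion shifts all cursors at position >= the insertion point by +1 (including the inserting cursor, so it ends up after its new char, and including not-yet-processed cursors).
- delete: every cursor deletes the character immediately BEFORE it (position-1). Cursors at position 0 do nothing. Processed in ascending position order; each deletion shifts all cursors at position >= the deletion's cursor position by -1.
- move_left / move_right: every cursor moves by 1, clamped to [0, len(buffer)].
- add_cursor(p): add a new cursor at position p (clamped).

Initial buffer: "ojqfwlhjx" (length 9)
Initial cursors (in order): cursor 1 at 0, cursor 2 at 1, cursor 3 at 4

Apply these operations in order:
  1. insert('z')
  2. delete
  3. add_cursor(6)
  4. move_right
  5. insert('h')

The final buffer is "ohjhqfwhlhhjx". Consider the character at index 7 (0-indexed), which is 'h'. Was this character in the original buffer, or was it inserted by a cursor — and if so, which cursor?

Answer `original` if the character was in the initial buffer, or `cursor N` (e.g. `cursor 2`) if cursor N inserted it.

Answer: cursor 3

Derivation:
After op 1 (insert('z')): buffer="zozjqfzwlhjx" (len 12), cursors c1@1 c2@3 c3@7, authorship 1.2...3.....
After op 2 (delete): buffer="ojqfwlhjx" (len 9), cursors c1@0 c2@1 c3@4, authorship .........
After op 3 (add_cursor(6)): buffer="ojqfwlhjx" (len 9), cursors c1@0 c2@1 c3@4 c4@6, authorship .........
After op 4 (move_right): buffer="ojqfwlhjx" (len 9), cursors c1@1 c2@2 c3@5 c4@7, authorship .........
After op 5 (insert('h')): buffer="ohjhqfwhlhhjx" (len 13), cursors c1@2 c2@4 c3@8 c4@11, authorship .1.2...3..4..
Authorship (.=original, N=cursor N): . 1 . 2 . . . 3 . . 4 . .
Index 7: author = 3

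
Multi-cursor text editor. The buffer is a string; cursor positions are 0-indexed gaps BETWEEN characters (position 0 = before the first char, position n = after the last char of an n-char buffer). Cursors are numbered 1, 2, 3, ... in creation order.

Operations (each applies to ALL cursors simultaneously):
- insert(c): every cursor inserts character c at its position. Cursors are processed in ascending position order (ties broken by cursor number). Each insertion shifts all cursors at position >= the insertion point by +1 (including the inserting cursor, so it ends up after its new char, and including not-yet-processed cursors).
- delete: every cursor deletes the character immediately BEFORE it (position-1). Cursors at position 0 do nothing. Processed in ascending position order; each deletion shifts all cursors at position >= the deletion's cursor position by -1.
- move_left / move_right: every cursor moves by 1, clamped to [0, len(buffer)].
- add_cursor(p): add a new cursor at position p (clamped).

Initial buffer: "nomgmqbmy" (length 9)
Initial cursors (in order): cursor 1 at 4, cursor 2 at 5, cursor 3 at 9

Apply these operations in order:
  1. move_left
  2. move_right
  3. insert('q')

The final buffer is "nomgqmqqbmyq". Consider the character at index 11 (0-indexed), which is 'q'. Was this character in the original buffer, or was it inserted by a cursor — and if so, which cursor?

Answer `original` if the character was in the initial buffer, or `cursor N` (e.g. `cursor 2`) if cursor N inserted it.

After op 1 (move_left): buffer="nomgmqbmy" (len 9), cursors c1@3 c2@4 c3@8, authorship .........
After op 2 (move_right): buffer="nomgmqbmy" (len 9), cursors c1@4 c2@5 c3@9, authorship .........
After op 3 (insert('q')): buffer="nomgqmqqbmyq" (len 12), cursors c1@5 c2@7 c3@12, authorship ....1.2....3
Authorship (.=original, N=cursor N): . . . . 1 . 2 . . . . 3
Index 11: author = 3

Answer: cursor 3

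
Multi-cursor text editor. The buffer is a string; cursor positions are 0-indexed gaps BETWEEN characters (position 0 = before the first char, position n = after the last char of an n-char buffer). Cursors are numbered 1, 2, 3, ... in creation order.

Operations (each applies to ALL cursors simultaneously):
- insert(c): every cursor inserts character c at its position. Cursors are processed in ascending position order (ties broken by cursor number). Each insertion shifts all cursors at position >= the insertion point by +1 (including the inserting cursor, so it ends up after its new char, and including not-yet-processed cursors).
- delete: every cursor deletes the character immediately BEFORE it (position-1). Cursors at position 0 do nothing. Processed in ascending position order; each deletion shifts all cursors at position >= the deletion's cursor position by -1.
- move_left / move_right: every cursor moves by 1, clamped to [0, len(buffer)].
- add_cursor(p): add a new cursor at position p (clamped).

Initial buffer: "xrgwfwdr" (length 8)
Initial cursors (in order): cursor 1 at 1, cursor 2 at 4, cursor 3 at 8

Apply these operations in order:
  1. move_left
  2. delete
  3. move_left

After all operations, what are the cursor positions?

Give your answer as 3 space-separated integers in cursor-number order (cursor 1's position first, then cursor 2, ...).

After op 1 (move_left): buffer="xrgwfwdr" (len 8), cursors c1@0 c2@3 c3@7, authorship ........
After op 2 (delete): buffer="xrwfwr" (len 6), cursors c1@0 c2@2 c3@5, authorship ......
After op 3 (move_left): buffer="xrwfwr" (len 6), cursors c1@0 c2@1 c3@4, authorship ......

Answer: 0 1 4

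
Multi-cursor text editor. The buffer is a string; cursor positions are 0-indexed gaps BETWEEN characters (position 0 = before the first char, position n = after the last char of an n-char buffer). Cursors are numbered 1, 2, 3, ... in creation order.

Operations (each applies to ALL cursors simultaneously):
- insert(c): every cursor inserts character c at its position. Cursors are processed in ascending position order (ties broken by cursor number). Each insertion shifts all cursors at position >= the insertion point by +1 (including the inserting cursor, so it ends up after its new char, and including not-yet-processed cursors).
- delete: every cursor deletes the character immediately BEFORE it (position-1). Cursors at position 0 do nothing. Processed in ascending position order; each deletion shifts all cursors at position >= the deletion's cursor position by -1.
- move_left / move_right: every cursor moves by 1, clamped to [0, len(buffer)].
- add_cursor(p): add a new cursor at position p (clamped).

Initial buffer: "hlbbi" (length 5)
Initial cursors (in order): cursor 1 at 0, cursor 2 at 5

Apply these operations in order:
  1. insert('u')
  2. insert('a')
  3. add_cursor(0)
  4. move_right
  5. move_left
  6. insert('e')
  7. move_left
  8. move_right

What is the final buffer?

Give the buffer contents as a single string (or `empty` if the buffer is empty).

After op 1 (insert('u')): buffer="uhlbbiu" (len 7), cursors c1@1 c2@7, authorship 1.....2
After op 2 (insert('a')): buffer="uahlbbiua" (len 9), cursors c1@2 c2@9, authorship 11.....22
After op 3 (add_cursor(0)): buffer="uahlbbiua" (len 9), cursors c3@0 c1@2 c2@9, authorship 11.....22
After op 4 (move_right): buffer="uahlbbiua" (len 9), cursors c3@1 c1@3 c2@9, authorship 11.....22
After op 5 (move_left): buffer="uahlbbiua" (len 9), cursors c3@0 c1@2 c2@8, authorship 11.....22
After op 6 (insert('e')): buffer="euaehlbbiuea" (len 12), cursors c3@1 c1@4 c2@11, authorship 3111.....222
After op 7 (move_left): buffer="euaehlbbiuea" (len 12), cursors c3@0 c1@3 c2@10, authorship 3111.....222
After op 8 (move_right): buffer="euaehlbbiuea" (len 12), cursors c3@1 c1@4 c2@11, authorship 3111.....222

Answer: euaehlbbiuea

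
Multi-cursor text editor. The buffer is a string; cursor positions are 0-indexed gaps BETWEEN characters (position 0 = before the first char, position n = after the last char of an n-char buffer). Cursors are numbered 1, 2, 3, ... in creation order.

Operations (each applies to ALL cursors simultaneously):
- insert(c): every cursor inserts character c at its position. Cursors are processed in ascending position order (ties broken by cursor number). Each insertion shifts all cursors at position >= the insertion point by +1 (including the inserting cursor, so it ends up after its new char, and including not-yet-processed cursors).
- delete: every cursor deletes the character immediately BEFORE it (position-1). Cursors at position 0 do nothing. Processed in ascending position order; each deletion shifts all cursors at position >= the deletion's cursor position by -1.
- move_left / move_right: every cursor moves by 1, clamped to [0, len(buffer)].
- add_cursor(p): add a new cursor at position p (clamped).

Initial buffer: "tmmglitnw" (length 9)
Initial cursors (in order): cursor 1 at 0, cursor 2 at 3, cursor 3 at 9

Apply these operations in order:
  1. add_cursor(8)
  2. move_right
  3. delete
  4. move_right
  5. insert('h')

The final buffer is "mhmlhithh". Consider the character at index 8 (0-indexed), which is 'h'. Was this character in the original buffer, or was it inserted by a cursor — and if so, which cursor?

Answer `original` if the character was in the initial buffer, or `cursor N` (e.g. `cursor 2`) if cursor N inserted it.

After op 1 (add_cursor(8)): buffer="tmmglitnw" (len 9), cursors c1@0 c2@3 c4@8 c3@9, authorship .........
After op 2 (move_right): buffer="tmmglitnw" (len 9), cursors c1@1 c2@4 c3@9 c4@9, authorship .........
After op 3 (delete): buffer="mmlit" (len 5), cursors c1@0 c2@2 c3@5 c4@5, authorship .....
After op 4 (move_right): buffer="mmlit" (len 5), cursors c1@1 c2@3 c3@5 c4@5, authorship .....
After op 5 (insert('h')): buffer="mhmlhithh" (len 9), cursors c1@2 c2@5 c3@9 c4@9, authorship .1..2..34
Authorship (.=original, N=cursor N): . 1 . . 2 . . 3 4
Index 8: author = 4

Answer: cursor 4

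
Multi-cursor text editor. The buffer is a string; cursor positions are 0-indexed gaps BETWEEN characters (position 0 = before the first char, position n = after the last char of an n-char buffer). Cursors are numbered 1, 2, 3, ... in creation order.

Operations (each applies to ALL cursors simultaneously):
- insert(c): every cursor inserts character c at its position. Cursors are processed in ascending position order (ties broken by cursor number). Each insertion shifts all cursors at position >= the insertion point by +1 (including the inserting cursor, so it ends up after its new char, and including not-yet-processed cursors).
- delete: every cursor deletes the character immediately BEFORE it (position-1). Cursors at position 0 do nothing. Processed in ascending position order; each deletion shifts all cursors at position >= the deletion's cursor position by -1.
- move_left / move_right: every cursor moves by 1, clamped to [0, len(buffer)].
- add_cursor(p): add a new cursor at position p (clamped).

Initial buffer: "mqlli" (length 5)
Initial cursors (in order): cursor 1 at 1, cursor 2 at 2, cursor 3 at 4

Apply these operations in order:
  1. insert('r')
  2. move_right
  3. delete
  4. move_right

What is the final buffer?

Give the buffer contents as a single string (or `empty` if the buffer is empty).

Answer: mrrlr

Derivation:
After op 1 (insert('r')): buffer="mrqrllri" (len 8), cursors c1@2 c2@4 c3@7, authorship .1.2..3.
After op 2 (move_right): buffer="mrqrllri" (len 8), cursors c1@3 c2@5 c3@8, authorship .1.2..3.
After op 3 (delete): buffer="mrrlr" (len 5), cursors c1@2 c2@3 c3@5, authorship .12.3
After op 4 (move_right): buffer="mrrlr" (len 5), cursors c1@3 c2@4 c3@5, authorship .12.3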